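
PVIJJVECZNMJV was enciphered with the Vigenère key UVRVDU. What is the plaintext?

Repeat the key across the ciphertext: UVRVDUUVRVDUU
P(15)−U(20): -5≡21 → V
V(21)−V(21): 0 → A
I(8)−R(17): -9≡17 → R
J(9)−V(21): -12≡14 → O
J(9)−D(3): 6 → G
V(21)−U(20): 1 → B
E(4)−U(20): -16≡10 → K
C(2)−V(21): -19≡7 → H
Z(25)−R(17): 8 → I
N(13)−V(21): -8≡18 → S
M(12)−D(3): 9 → J
J(9)−U(20): -11≡15 → P
V(21)−U(20): 1 → B

VAROGBKHISJPB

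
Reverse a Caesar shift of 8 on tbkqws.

ltciok

t(19): 19−8=11 → l
b(1): 1−8=-7≡19 → t
k(10): 10−8=2 → c
q(16): 16−8=8 → i
w(22): 22−8=14 → o
s(18): 18−8=10 → k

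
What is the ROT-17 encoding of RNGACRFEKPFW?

R(17): 17+17=34≡8 → I
N(13): 13+17=30≡4 → E
G(6): 6+17=23 → X
A(0): 0+17=17 → R
C(2): 2+17=19 → T
R(17): 17+17=34≡8 → I
F(5): 5+17=22 → W
E(4): 4+17=21 → V
K(10): 10+17=27≡1 → B
P(15): 15+17=32≡6 → G
F(5): 5+17=22 → W
W(22): 22+17=39≡13 → N

IEXRTIWVBGWN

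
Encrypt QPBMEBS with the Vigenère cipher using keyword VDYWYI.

Repeat the key across the message: VDYWYIV
Q(16)+V(21): 37≡11 → L
P(15)+D(3): 18 → S
B(1)+Y(24): 25 → Z
M(12)+W(22): 34≡8 → I
E(4)+Y(24): 28≡2 → C
B(1)+I(8): 9 → J
S(18)+V(21): 39≡13 → N

LSZICJN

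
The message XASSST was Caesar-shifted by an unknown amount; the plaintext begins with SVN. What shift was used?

5

From the crib: X(23)−S(18)=5, so the shift is 5.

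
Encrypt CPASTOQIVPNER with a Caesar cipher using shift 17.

TGRJKFHZMGEVI

C(2): 2+17=19 → T
P(15): 15+17=32≡6 → G
A(0): 0+17=17 → R
S(18): 18+17=35≡9 → J
T(19): 19+17=36≡10 → K
O(14): 14+17=31≡5 → F
Q(16): 16+17=33≡7 → H
I(8): 8+17=25 → Z
V(21): 21+17=38≡12 → M
P(15): 15+17=32≡6 → G
N(13): 13+17=30≡4 → E
E(4): 4+17=21 → V
R(17): 17+17=34≡8 → I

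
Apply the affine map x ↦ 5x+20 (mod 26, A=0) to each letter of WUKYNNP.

AQSKHHR

W(22): 5·22+20=130≡0 → A
U(20): 5·20+20=120≡16 → Q
K(10): 5·10+20=70≡18 → S
Y(24): 5·24+20=140≡10 → K
N(13): 5·13+20=85≡7 → H
N(13): 5·13+20=85≡7 → H
P(15): 5·15+20=95≡17 → R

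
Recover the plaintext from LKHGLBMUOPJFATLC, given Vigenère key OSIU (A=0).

Repeat the key across the ciphertext: OSIUOSIUOSIUOSIU
L(11)−O(14): -3≡23 → X
K(10)−S(18): -8≡18 → S
H(7)−I(8): -1≡25 → Z
G(6)−U(20): -14≡12 → M
L(11)−O(14): -3≡23 → X
B(1)−S(18): -17≡9 → J
M(12)−I(8): 4 → E
U(20)−U(20): 0 → A
O(14)−O(14): 0 → A
P(15)−S(18): -3≡23 → X
J(9)−I(8): 1 → B
F(5)−U(20): -15≡11 → L
A(0)−O(14): -14≡12 → M
T(19)−S(18): 1 → B
L(11)−I(8): 3 → D
C(2)−U(20): -18≡8 → I

XSZMXJEAAXBLMBDI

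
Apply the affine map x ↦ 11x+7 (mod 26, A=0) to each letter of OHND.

FGUO

O(14): 11·14+7=161≡5 → F
H(7): 11·7+7=84≡6 → G
N(13): 11·13+7=150≡20 → U
D(3): 11·3+7=40≡14 → O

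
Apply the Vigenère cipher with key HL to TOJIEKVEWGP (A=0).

Repeat the key across the message: HLHLHLHLHLH
T(19)+H(7): 26≡0 → A
O(14)+L(11): 25 → Z
J(9)+H(7): 16 → Q
I(8)+L(11): 19 → T
E(4)+H(7): 11 → L
K(10)+L(11): 21 → V
V(21)+H(7): 28≡2 → C
E(4)+L(11): 15 → P
W(22)+H(7): 29≡3 → D
G(6)+L(11): 17 → R
P(15)+H(7): 22 → W

AZQTLVCPDRW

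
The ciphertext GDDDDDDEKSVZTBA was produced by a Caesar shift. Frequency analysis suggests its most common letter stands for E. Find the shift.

25

The most frequent ciphertext letter is D (appears 6 times).
D is position 3; E is position 4.
Shift = -1≡25.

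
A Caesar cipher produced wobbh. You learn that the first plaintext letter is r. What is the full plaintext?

From the crib: w(22)−r(17)=5, so the shift is 5.
Subtract 5 from each ciphertext letter:
w(22): 22−5=17 → r
o(14): 14−5=9 → j
b(1): 1−5=-4≡22 → w
b(1): 1−5=-4≡22 → w
h(7): 7−5=2 → c

rjwwc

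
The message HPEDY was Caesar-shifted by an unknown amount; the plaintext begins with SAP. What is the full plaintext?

From the crib: H(7)−S(18)=-11≡15, so the shift is 15.
Subtract 15 from each ciphertext letter:
H(7): 7−15=-8≡18 → S
P(15): 15−15=0 → A
E(4): 4−15=-11≡15 → P
D(3): 3−15=-12≡14 → O
Y(24): 24−15=9 → J

SAPOJ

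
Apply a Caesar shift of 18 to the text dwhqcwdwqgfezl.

voziuovoiyxwrd

d(3): 3+18=21 → v
w(22): 22+18=40≡14 → o
h(7): 7+18=25 → z
q(16): 16+18=34≡8 → i
c(2): 2+18=20 → u
w(22): 22+18=40≡14 → o
d(3): 3+18=21 → v
w(22): 22+18=40≡14 → o
q(16): 16+18=34≡8 → i
g(6): 6+18=24 → y
f(5): 5+18=23 → x
e(4): 4+18=22 → w
z(25): 25+18=43≡17 → r
l(11): 11+18=29≡3 → d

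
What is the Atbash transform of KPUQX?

K(10) → P(15)
P(15) → K(10)
U(20) → F(5)
Q(16) → J(9)
X(23) → C(2)

PKFJC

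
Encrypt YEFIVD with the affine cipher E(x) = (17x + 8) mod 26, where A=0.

Y(24): 17·24+8=416≡0 → A
E(4): 17·4+8=76≡24 → Y
F(5): 17·5+8=93≡15 → P
I(8): 17·8+8=144≡14 → O
V(21): 17·21+8=365≡1 → B
D(3): 17·3+8=59≡7 → H

AYPOBH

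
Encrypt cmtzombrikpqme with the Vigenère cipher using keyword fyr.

Repeat the key across the message: fyrfyrfyrfyrfy
c(2)+f(5): 7 → h
m(12)+y(24): 36≡10 → k
t(19)+r(17): 36≡10 → k
z(25)+f(5): 30≡4 → e
o(14)+y(24): 38≡12 → m
m(12)+r(17): 29≡3 → d
b(1)+f(5): 6 → g
r(17)+y(24): 41≡15 → p
i(8)+r(17): 25 → z
k(10)+f(5): 15 → p
p(15)+y(24): 39≡13 → n
q(16)+r(17): 33≡7 → h
m(12)+f(5): 17 → r
e(4)+y(24): 28≡2 → c

hkkemdgpzpnhrc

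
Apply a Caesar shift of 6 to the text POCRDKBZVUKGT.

P(15): 15+6=21 → V
O(14): 14+6=20 → U
C(2): 2+6=8 → I
R(17): 17+6=23 → X
D(3): 3+6=9 → J
K(10): 10+6=16 → Q
B(1): 1+6=7 → H
Z(25): 25+6=31≡5 → F
V(21): 21+6=27≡1 → B
U(20): 20+6=26≡0 → A
K(10): 10+6=16 → Q
G(6): 6+6=12 → M
T(19): 19+6=25 → Z

VUIXJQHFBAQMZ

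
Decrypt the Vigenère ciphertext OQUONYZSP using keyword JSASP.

FYUWYPHSX

Repeat the key across the ciphertext: JSASPJSAS
O(14)−J(9): 5 → F
Q(16)−S(18): -2≡24 → Y
U(20)−A(0): 20 → U
O(14)−S(18): -4≡22 → W
N(13)−P(15): -2≡24 → Y
Y(24)−J(9): 15 → P
Z(25)−S(18): 7 → H
S(18)−A(0): 18 → S
P(15)−S(18): -3≡23 → X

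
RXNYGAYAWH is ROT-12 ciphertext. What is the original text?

FLBMUOMOKV

R(17): 17−12=5 → F
X(23): 23−12=11 → L
N(13): 13−12=1 → B
Y(24): 24−12=12 → M
G(6): 6−12=-6≡20 → U
A(0): 0−12=-12≡14 → O
Y(24): 24−12=12 → M
A(0): 0−12=-12≡14 → O
W(22): 22−12=10 → K
H(7): 7−12=-5≡21 → V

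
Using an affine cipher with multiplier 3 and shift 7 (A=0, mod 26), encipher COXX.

C(2): 3·2+7=13 → N
O(14): 3·14+7=49≡23 → X
X(23): 3·23+7=76≡24 → Y
X(23): 3·23+7=76≡24 → Y

NXYY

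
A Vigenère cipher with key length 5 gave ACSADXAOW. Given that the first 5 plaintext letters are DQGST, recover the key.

XMMIK

Subtract each crib letter from the matching ciphertext letter (mod 26):
A(0)−D(3)=-3≡23 → X
C(2)−Q(16)=-14≡12 → M
S(18)−G(6)=12 → M
A(0)−S(18)=-18≡8 → I
D(3)−T(19)=-16≡10 → K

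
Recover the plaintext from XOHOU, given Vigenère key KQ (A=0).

Repeat the key across the ciphertext: KQKQK
X(23)−K(10): 13 → N
O(14)−Q(16): -2≡24 → Y
H(7)−K(10): -3≡23 → X
O(14)−Q(16): -2≡24 → Y
U(20)−K(10): 10 → K

NYXYK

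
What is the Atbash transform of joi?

qlr

j(9) → q(16)
o(14) → l(11)
i(8) → r(17)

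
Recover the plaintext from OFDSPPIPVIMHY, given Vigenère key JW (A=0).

FJUWGTZTMMDLP

Repeat the key across the ciphertext: JWJWJWJWJWJWJ
O(14)−J(9): 5 → F
F(5)−W(22): -17≡9 → J
D(3)−J(9): -6≡20 → U
S(18)−W(22): -4≡22 → W
P(15)−J(9): 6 → G
P(15)−W(22): -7≡19 → T
I(8)−J(9): -1≡25 → Z
P(15)−W(22): -7≡19 → T
V(21)−J(9): 12 → M
I(8)−W(22): -14≡12 → M
M(12)−J(9): 3 → D
H(7)−W(22): -15≡11 → L
Y(24)−J(9): 15 → P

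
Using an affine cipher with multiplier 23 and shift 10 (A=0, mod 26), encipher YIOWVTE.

QMUWZFY

Y(24): 23·24+10=562≡16 → Q
I(8): 23·8+10=194≡12 → M
O(14): 23·14+10=332≡20 → U
W(22): 23·22+10=516≡22 → W
V(21): 23·21+10=493≡25 → Z
T(19): 23·19+10=447≡5 → F
E(4): 23·4+10=102≡24 → Y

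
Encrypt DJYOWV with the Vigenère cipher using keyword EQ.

Repeat the key across the message: EQEQEQ
D(3)+E(4): 7 → H
J(9)+Q(16): 25 → Z
Y(24)+E(4): 28≡2 → C
O(14)+Q(16): 30≡4 → E
W(22)+E(4): 26≡0 → A
V(21)+Q(16): 37≡11 → L

HZCEAL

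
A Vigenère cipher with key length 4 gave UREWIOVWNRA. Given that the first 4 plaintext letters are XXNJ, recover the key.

XURN

Subtract each crib letter from the matching ciphertext letter (mod 26):
U(20)−X(23)=-3≡23 → X
R(17)−X(23)=-6≡20 → U
E(4)−N(13)=-9≡17 → R
W(22)−J(9)=13 → N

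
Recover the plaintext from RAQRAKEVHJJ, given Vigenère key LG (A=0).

Repeat the key across the ciphertext: LGLGLGLGLGL
R(17)−L(11): 6 → G
A(0)−G(6): -6≡20 → U
Q(16)−L(11): 5 → F
R(17)−G(6): 11 → L
A(0)−L(11): -11≡15 → P
K(10)−G(6): 4 → E
E(4)−L(11): -7≡19 → T
V(21)−G(6): 15 → P
H(7)−L(11): -4≡22 → W
J(9)−G(6): 3 → D
J(9)−L(11): -2≡24 → Y

GUFLPETPWDY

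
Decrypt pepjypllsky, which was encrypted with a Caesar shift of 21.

p(15): 15−21=-6≡20 → u
e(4): 4−21=-17≡9 → j
p(15): 15−21=-6≡20 → u
j(9): 9−21=-12≡14 → o
y(24): 24−21=3 → d
p(15): 15−21=-6≡20 → u
l(11): 11−21=-10≡16 → q
l(11): 11−21=-10≡16 → q
s(18): 18−21=-3≡23 → x
k(10): 10−21=-11≡15 → p
y(24): 24−21=3 → d

ujuoduqqxpd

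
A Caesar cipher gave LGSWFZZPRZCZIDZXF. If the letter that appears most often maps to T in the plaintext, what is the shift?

6

The most frequent ciphertext letter is Z (appears 5 times).
Z is position 25; T is position 19.
Shift = 6.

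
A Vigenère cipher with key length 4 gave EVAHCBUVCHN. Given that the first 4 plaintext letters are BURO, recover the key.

DBJT

Subtract each crib letter from the matching ciphertext letter (mod 26):
E(4)−B(1)=3 → D
V(21)−U(20)=1 → B
A(0)−R(17)=-17≡9 → J
H(7)−O(14)=-7≡19 → T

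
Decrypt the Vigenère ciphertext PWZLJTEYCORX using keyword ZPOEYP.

QHLHLEFJOKTI

Repeat the key across the ciphertext: ZPOEYPZPOEYP
P(15)−Z(25): -10≡16 → Q
W(22)−P(15): 7 → H
Z(25)−O(14): 11 → L
L(11)−E(4): 7 → H
J(9)−Y(24): -15≡11 → L
T(19)−P(15): 4 → E
E(4)−Z(25): -21≡5 → F
Y(24)−P(15): 9 → J
C(2)−O(14): -12≡14 → O
O(14)−E(4): 10 → K
R(17)−Y(24): -7≡19 → T
X(23)−P(15): 8 → I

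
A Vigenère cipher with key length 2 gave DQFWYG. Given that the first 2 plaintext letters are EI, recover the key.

Subtract each crib letter from the matching ciphertext letter (mod 26):
D(3)−E(4)=-1≡25 → Z
Q(16)−I(8)=8 → I

ZI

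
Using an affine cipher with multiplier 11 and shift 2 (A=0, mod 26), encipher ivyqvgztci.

mzgwzqrdym

i(8): 11·8+2=90≡12 → m
v(21): 11·21+2=233≡25 → z
y(24): 11·24+2=266≡6 → g
q(16): 11·16+2=178≡22 → w
v(21): 11·21+2=233≡25 → z
g(6): 11·6+2=68≡16 → q
z(25): 11·25+2=277≡17 → r
t(19): 11·19+2=211≡3 → d
c(2): 11·2+2=24 → y
i(8): 11·8+2=90≡12 → m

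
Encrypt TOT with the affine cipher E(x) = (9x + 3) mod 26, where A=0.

SZS

T(19): 9·19+3=174≡18 → S
O(14): 9·14+3=129≡25 → Z
T(19): 9·19+3=174≡18 → S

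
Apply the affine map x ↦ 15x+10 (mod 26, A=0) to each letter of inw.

i(8): 15·8+10=130≡0 → a
n(13): 15·13+10=205≡23 → x
w(22): 15·22+10=340≡2 → c

axc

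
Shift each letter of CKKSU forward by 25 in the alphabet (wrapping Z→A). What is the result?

C(2): 2+25=27≡1 → B
K(10): 10+25=35≡9 → J
K(10): 10+25=35≡9 → J
S(18): 18+25=43≡17 → R
U(20): 20+25=45≡19 → T

BJJRT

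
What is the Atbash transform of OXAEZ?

LCZVA

O(14) → L(11)
X(23) → C(2)
A(0) → Z(25)
E(4) → V(21)
Z(25) → A(0)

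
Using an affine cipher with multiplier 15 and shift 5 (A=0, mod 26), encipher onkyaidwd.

o(14): 15·14+5=215≡7 → h
n(13): 15·13+5=200≡18 → s
k(10): 15·10+5=155≡25 → z
y(24): 15·24+5=365≡1 → b
a(0): 15·0+5=5 → f
i(8): 15·8+5=125≡21 → v
d(3): 15·3+5=50≡24 → y
w(22): 15·22+5=335≡23 → x
d(3): 15·3+5=50≡24 → y

hszbfvyxy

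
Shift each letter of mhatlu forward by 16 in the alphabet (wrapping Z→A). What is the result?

cxqjbk

m(12): 12+16=28≡2 → c
h(7): 7+16=23 → x
a(0): 0+16=16 → q
t(19): 19+16=35≡9 → j
l(11): 11+16=27≡1 → b
u(20): 20+16=36≡10 → k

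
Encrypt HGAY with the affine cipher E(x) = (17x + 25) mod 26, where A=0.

OXZR

H(7): 17·7+25=144≡14 → O
G(6): 17·6+25=127≡23 → X
A(0): 17·0+25=25 → Z
Y(24): 17·24+25=433≡17 → R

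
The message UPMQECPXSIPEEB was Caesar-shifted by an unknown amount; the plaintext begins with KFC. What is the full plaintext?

KFCGUSFNIYFUUR

From the crib: U(20)−K(10)=10, so the shift is 10.
Subtract 10 from each ciphertext letter:
U(20): 20−10=10 → K
P(15): 15−10=5 → F
M(12): 12−10=2 → C
Q(16): 16−10=6 → G
E(4): 4−10=-6≡20 → U
C(2): 2−10=-8≡18 → S
P(15): 15−10=5 → F
X(23): 23−10=13 → N
S(18): 18−10=8 → I
I(8): 8−10=-2≡24 → Y
P(15): 15−10=5 → F
E(4): 4−10=-6≡20 → U
E(4): 4−10=-6≡20 → U
B(1): 1−10=-9≡17 → R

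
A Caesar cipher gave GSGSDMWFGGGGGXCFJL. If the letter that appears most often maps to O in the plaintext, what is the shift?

18

The most frequent ciphertext letter is G (appears 7 times).
G is position 6; O is position 14.
Shift = -8≡18.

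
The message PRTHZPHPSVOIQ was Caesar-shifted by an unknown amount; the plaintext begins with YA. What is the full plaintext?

YACQIYQYBEXRZ

From the crib: P(15)−Y(24)=-9≡17, so the shift is 17.
Subtract 17 from each ciphertext letter:
P(15): 15−17=-2≡24 → Y
R(17): 17−17=0 → A
T(19): 19−17=2 → C
H(7): 7−17=-10≡16 → Q
Z(25): 25−17=8 → I
P(15): 15−17=-2≡24 → Y
H(7): 7−17=-10≡16 → Q
P(15): 15−17=-2≡24 → Y
S(18): 18−17=1 → B
V(21): 21−17=4 → E
O(14): 14−17=-3≡23 → X
I(8): 8−17=-9≡17 → R
Q(16): 16−17=-1≡25 → Z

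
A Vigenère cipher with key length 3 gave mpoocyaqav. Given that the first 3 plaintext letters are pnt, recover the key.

Subtract each crib letter from the matching ciphertext letter (mod 26):
m(12)−p(15)=-3≡23 → x
p(15)−n(13)=2 → c
o(14)−t(19)=-5≡21 → v

xcv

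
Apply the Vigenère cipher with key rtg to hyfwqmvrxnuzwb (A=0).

yrlnjsmkdenfnu

Repeat the key across the message: rtgrtgrtgrtgrt
h(7)+r(17): 24 → y
y(24)+t(19): 43≡17 → r
f(5)+g(6): 11 → l
w(22)+r(17): 39≡13 → n
q(16)+t(19): 35≡9 → j
m(12)+g(6): 18 → s
v(21)+r(17): 38≡12 → m
r(17)+t(19): 36≡10 → k
x(23)+g(6): 29≡3 → d
n(13)+r(17): 30≡4 → e
u(20)+t(19): 39≡13 → n
z(25)+g(6): 31≡5 → f
w(22)+r(17): 39≡13 → n
b(1)+t(19): 20 → u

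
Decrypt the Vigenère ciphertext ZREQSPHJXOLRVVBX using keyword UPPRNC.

Repeat the key across the ciphertext: UPPRNCUPPRNCUPPR
Z(25)−U(20): 5 → F
R(17)−P(15): 2 → C
E(4)−P(15): -11≡15 → P
Q(16)−R(17): -1≡25 → Z
S(18)−N(13): 5 → F
P(15)−C(2): 13 → N
H(7)−U(20): -13≡13 → N
J(9)−P(15): -6≡20 → U
X(23)−P(15): 8 → I
O(14)−R(17): -3≡23 → X
L(11)−N(13): -2≡24 → Y
R(17)−C(2): 15 → P
V(21)−U(20): 1 → B
V(21)−P(15): 6 → G
B(1)−P(15): -14≡12 → M
X(23)−R(17): 6 → G

FCPZFNNUIXYPBGMG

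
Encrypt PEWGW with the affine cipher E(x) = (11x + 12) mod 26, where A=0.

VEUAU

P(15): 11·15+12=177≡21 → V
E(4): 11·4+12=56≡4 → E
W(22): 11·22+12=254≡20 → U
G(6): 11·6+12=78≡0 → A
W(22): 11·22+12=254≡20 → U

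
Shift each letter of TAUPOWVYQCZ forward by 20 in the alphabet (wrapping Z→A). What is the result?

T(19): 19+20=39≡13 → N
A(0): 0+20=20 → U
U(20): 20+20=40≡14 → O
P(15): 15+20=35≡9 → J
O(14): 14+20=34≡8 → I
W(22): 22+20=42≡16 → Q
V(21): 21+20=41≡15 → P
Y(24): 24+20=44≡18 → S
Q(16): 16+20=36≡10 → K
C(2): 2+20=22 → W
Z(25): 25+20=45≡19 → T

NUOJIQPSKWT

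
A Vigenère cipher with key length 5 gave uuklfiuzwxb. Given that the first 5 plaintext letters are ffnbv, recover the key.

Subtract each crib letter from the matching ciphertext letter (mod 26):
u(20)−f(5)=15 → p
u(20)−f(5)=15 → p
k(10)−n(13)=-3≡23 → x
l(11)−b(1)=10 → k
f(5)−v(21)=-16≡10 → k

ppxkk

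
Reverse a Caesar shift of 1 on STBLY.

RSAKX

S(18): 18−1=17 → R
T(19): 19−1=18 → S
B(1): 1−1=0 → A
L(11): 11−1=10 → K
Y(24): 24−1=23 → X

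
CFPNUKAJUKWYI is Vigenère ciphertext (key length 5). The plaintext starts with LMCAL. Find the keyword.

Subtract each crib letter from the matching ciphertext letter (mod 26):
C(2)−L(11)=-9≡17 → R
F(5)−M(12)=-7≡19 → T
P(15)−C(2)=13 → N
N(13)−A(0)=13 → N
U(20)−L(11)=9 → J

RTNNJ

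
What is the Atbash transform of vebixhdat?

evyrcswzg

v(21) → e(4)
e(4) → v(21)
b(1) → y(24)
i(8) → r(17)
x(23) → c(2)
h(7) → s(18)
d(3) → w(22)
a(0) → z(25)
t(19) → g(6)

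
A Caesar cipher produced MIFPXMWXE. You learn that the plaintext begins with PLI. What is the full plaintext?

PLISAPZAH

From the crib: M(12)−P(15)=-3≡23, so the shift is 23.
Subtract 23 from each ciphertext letter:
M(12): 12−23=-11≡15 → P
I(8): 8−23=-15≡11 → L
F(5): 5−23=-18≡8 → I
P(15): 15−23=-8≡18 → S
X(23): 23−23=0 → A
M(12): 12−23=-11≡15 → P
W(22): 22−23=-1≡25 → Z
X(23): 23−23=0 → A
E(4): 4−23=-19≡7 → H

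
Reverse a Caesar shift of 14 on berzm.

b(1): 1−14=-13≡13 → n
e(4): 4−14=-10≡16 → q
r(17): 17−14=3 → d
z(25): 25−14=11 → l
m(12): 12−14=-2≡24 → y

nqdly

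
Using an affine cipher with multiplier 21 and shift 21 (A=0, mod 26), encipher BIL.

QHS

B(1): 21·1+21=42≡16 → Q
I(8): 21·8+21=189≡7 → H
L(11): 21·11+21=252≡18 → S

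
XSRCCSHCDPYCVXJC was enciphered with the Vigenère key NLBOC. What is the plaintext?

KHQOAFWBPNLRUJHP

Repeat the key across the ciphertext: NLBOCNLBOCNLBOCN
X(23)−N(13): 10 → K
S(18)−L(11): 7 → H
R(17)−B(1): 16 → Q
C(2)−O(14): -12≡14 → O
C(2)−C(2): 0 → A
S(18)−N(13): 5 → F
H(7)−L(11): -4≡22 → W
C(2)−B(1): 1 → B
D(3)−O(14): -11≡15 → P
P(15)−C(2): 13 → N
Y(24)−N(13): 11 → L
C(2)−L(11): -9≡17 → R
V(21)−B(1): 20 → U
X(23)−O(14): 9 → J
J(9)−C(2): 7 → H
C(2)−N(13): -11≡15 → P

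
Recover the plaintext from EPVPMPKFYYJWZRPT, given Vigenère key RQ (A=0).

Repeat the key across the ciphertext: RQRQRQRQRQRQRQRQ
E(4)−R(17): -13≡13 → N
P(15)−Q(16): -1≡25 → Z
V(21)−R(17): 4 → E
P(15)−Q(16): -1≡25 → Z
M(12)−R(17): -5≡21 → V
P(15)−Q(16): -1≡25 → Z
K(10)−R(17): -7≡19 → T
F(5)−Q(16): -11≡15 → P
Y(24)−R(17): 7 → H
Y(24)−Q(16): 8 → I
J(9)−R(17): -8≡18 → S
W(22)−Q(16): 6 → G
Z(25)−R(17): 8 → I
R(17)−Q(16): 1 → B
P(15)−R(17): -2≡24 → Y
T(19)−Q(16): 3 → D

NZEZVZTPHISGIBYD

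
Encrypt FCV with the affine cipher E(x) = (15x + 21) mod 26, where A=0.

SZY

F(5): 15·5+21=96≡18 → S
C(2): 15·2+21=51≡25 → Z
V(21): 15·21+21=336≡24 → Y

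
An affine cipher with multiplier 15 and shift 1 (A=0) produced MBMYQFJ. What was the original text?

The inverse of 15 mod 26 is 7, since 15·7=105≡1. Apply D(y)=7·(y−1) mod 26:
M(12): 7·(12−1)=77≡25 → Z
B(1): 7·(1−1)=0 → A
M(12): 7·(12−1)=77≡25 → Z
Y(24): 7·(24−1)=161≡5 → F
Q(16): 7·(16−1)=105≡1 → B
F(5): 7·(5−1)=28≡2 → C
J(9): 7·(9−1)=56≡4 → E

ZAZFBCE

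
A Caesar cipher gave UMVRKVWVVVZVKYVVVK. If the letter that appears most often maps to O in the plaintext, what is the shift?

The most frequent ciphertext letter is V (appears 9 times).
V is position 21; O is position 14.
Shift = 7.

7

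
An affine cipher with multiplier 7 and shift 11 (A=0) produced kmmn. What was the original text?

The inverse of 7 mod 26 is 15, since 7·15=105≡1. Apply D(y)=15·(y−11) mod 26:
k(10): 15·(10−11)=-15≡11 → l
m(12): 15·(12−11)=15 → p
m(12): 15·(12−11)=15 → p
n(13): 15·(13−11)=30≡4 → e

lppe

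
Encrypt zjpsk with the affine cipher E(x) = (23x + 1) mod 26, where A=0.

z(25): 23·25+1=576≡4 → e
j(9): 23·9+1=208≡0 → a
p(15): 23·15+1=346≡8 → i
s(18): 23·18+1=415≡25 → z
k(10): 23·10+1=231≡23 → x

eaizx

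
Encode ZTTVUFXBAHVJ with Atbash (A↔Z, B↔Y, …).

AGGEFUCYZSEQ

Z(25) → A(0)
T(19) → G(6)
T(19) → G(6)
V(21) → E(4)
U(20) → F(5)
F(5) → U(20)
X(23) → C(2)
B(1) → Y(24)
A(0) → Z(25)
H(7) → S(18)
V(21) → E(4)
J(9) → Q(16)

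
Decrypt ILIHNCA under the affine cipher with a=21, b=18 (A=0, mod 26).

The inverse of 21 mod 26 is 5, since 21·5=105≡1. Apply D(y)=5·(y−18) mod 26:
I(8): 5·(8−18)=-50≡2 → C
L(11): 5·(11−18)=-35≡17 → R
I(8): 5·(8−18)=-50≡2 → C
H(7): 5·(7−18)=-55≡23 → X
N(13): 5·(13−18)=-25≡1 → B
C(2): 5·(2−18)=-80≡24 → Y
A(0): 5·(0−18)=-90≡14 → O

CRCXBYO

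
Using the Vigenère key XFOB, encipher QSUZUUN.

Repeat the key across the message: XFOBXFO
Q(16)+X(23): 39≡13 → N
S(18)+F(5): 23 → X
U(20)+O(14): 34≡8 → I
Z(25)+B(1): 26≡0 → A
U(20)+X(23): 43≡17 → R
U(20)+F(5): 25 → Z
N(13)+O(14): 27≡1 → B

NXIARZB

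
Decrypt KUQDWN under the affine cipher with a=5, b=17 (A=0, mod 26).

The inverse of 5 mod 26 is 21, since 5·21=105≡1. Apply D(y)=21·(y−17) mod 26:
K(10): 21·(10−17)=-147≡9 → J
U(20): 21·(20−17)=63≡11 → L
Q(16): 21·(16−17)=-21≡5 → F
D(3): 21·(3−17)=-294≡18 → S
W(22): 21·(22−17)=105≡1 → B
N(13): 21·(13−17)=-84≡20 → U

JLFSBU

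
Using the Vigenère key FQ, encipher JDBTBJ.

Repeat the key across the message: FQFQFQ
J(9)+F(5): 14 → O
D(3)+Q(16): 19 → T
B(1)+F(5): 6 → G
T(19)+Q(16): 35≡9 → J
B(1)+F(5): 6 → G
J(9)+Q(16): 25 → Z

OTGJGZ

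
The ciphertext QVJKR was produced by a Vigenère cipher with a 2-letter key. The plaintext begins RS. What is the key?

ZD

Subtract each crib letter from the matching ciphertext letter (mod 26):
Q(16)−R(17)=-1≡25 → Z
V(21)−S(18)=3 → D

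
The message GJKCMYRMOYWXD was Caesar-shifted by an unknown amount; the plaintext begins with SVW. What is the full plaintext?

SVWOYKDYAKIJP

From the crib: G(6)−S(18)=-12≡14, so the shift is 14.
Subtract 14 from each ciphertext letter:
G(6): 6−14=-8≡18 → S
J(9): 9−14=-5≡21 → V
K(10): 10−14=-4≡22 → W
C(2): 2−14=-12≡14 → O
M(12): 12−14=-2≡24 → Y
Y(24): 24−14=10 → K
R(17): 17−14=3 → D
M(12): 12−14=-2≡24 → Y
O(14): 14−14=0 → A
Y(24): 24−14=10 → K
W(22): 22−14=8 → I
X(23): 23−14=9 → J
D(3): 3−14=-11≡15 → P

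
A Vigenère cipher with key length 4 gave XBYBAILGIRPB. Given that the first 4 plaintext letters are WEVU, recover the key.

BXDH

Subtract each crib letter from the matching ciphertext letter (mod 26):
X(23)−W(22)=1 → B
B(1)−E(4)=-3≡23 → X
Y(24)−V(21)=3 → D
B(1)−U(20)=-19≡7 → H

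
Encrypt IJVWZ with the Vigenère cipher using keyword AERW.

INMSZ

Repeat the key across the message: AERWA
I(8)+A(0): 8 → I
J(9)+E(4): 13 → N
V(21)+R(17): 38≡12 → M
W(22)+W(22): 44≡18 → S
Z(25)+A(0): 25 → Z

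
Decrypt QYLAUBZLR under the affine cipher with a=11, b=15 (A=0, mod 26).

TPCBRUICM

The inverse of 11 mod 26 is 19, since 11·19=209≡1. Apply D(y)=19·(y−15) mod 26:
Q(16): 19·(16−15)=19 → T
Y(24): 19·(24−15)=171≡15 → P
L(11): 19·(11−15)=-76≡2 → C
A(0): 19·(0−15)=-285≡1 → B
U(20): 19·(20−15)=95≡17 → R
B(1): 19·(1−15)=-266≡20 → U
Z(25): 19·(25−15)=190≡8 → I
L(11): 19·(11−15)=-76≡2 → C
R(17): 19·(17−15)=38≡12 → M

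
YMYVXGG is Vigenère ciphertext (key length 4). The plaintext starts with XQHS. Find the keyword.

BWRD

Subtract each crib letter from the matching ciphertext letter (mod 26):
Y(24)−X(23)=1 → B
M(12)−Q(16)=-4≡22 → W
Y(24)−H(7)=17 → R
V(21)−S(18)=3 → D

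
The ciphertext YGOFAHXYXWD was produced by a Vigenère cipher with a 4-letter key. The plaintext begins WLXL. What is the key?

Subtract each crib letter from the matching ciphertext letter (mod 26):
Y(24)−W(22)=2 → C
G(6)−L(11)=-5≡21 → V
O(14)−X(23)=-9≡17 → R
F(5)−L(11)=-6≡20 → U

CVRU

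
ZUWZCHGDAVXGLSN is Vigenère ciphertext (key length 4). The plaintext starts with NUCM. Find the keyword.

MAUN

Subtract each crib letter from the matching ciphertext letter (mod 26):
Z(25)−N(13)=12 → M
U(20)−U(20)=0 → A
W(22)−C(2)=20 → U
Z(25)−M(12)=13 → N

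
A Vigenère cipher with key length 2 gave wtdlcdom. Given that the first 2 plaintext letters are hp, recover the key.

pe

Subtract each crib letter from the matching ciphertext letter (mod 26):
w(22)−h(7)=15 → p
t(19)−p(15)=4 → e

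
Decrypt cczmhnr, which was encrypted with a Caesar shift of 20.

iifsntx

c(2): 2−20=-18≡8 → i
c(2): 2−20=-18≡8 → i
z(25): 25−20=5 → f
m(12): 12−20=-8≡18 → s
h(7): 7−20=-13≡13 → n
n(13): 13−20=-7≡19 → t
r(17): 17−20=-3≡23 → x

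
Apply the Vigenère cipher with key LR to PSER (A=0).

AJPI

Repeat the key across the message: LRLR
P(15)+L(11): 26≡0 → A
S(18)+R(17): 35≡9 → J
E(4)+L(11): 15 → P
R(17)+R(17): 34≡8 → I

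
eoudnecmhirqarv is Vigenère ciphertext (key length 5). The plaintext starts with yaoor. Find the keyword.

Subtract each crib letter from the matching ciphertext letter (mod 26):
e(4)−y(24)=-20≡6 → g
o(14)−a(0)=14 → o
u(20)−o(14)=6 → g
d(3)−o(14)=-11≡15 → p
n(13)−r(17)=-4≡22 → w

gogpw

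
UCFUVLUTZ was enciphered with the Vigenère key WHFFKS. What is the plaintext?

YVAPLTYMU

Repeat the key across the ciphertext: WHFFKSWHF
U(20)−W(22): -2≡24 → Y
C(2)−H(7): -5≡21 → V
F(5)−F(5): 0 → A
U(20)−F(5): 15 → P
V(21)−K(10): 11 → L
L(11)−S(18): -7≡19 → T
U(20)−W(22): -2≡24 → Y
T(19)−H(7): 12 → M
Z(25)−F(5): 20 → U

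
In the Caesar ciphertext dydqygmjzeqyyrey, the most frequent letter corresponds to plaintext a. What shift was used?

The most frequent ciphertext letter is y (appears 5 times).
y is position 24; a is position 0.
Shift = 24.

24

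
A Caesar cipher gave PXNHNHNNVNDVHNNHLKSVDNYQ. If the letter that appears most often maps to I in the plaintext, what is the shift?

5

The most frequent ciphertext letter is N (appears 8 times).
N is position 13; I is position 8.
Shift = 5.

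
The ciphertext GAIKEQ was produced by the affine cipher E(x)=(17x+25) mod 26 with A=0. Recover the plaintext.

The inverse of 17 mod 26 is 23, since 17·23=391≡1. Apply D(y)=23·(y−25) mod 26:
G(6): 23·(6−25)=-437≡5 → F
A(0): 23·(0−25)=-575≡23 → X
I(8): 23·(8−25)=-391≡25 → Z
K(10): 23·(10−25)=-345≡19 → T
E(4): 23·(4−25)=-483≡11 → L
Q(16): 23·(16−25)=-207≡1 → B

FXZTLB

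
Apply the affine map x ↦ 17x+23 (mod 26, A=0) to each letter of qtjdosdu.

jiuwbrwz

q(16): 17·16+23=295≡9 → j
t(19): 17·19+23=346≡8 → i
j(9): 17·9+23=176≡20 → u
d(3): 17·3+23=74≡22 → w
o(14): 17·14+23=261≡1 → b
s(18): 17·18+23=329≡17 → r
d(3): 17·3+23=74≡22 → w
u(20): 17·20+23=363≡25 → z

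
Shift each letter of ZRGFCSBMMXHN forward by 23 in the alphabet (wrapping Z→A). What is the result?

WODCZPYJJUEK

Z(25): 25+23=48≡22 → W
R(17): 17+23=40≡14 → O
G(6): 6+23=29≡3 → D
F(5): 5+23=28≡2 → C
C(2): 2+23=25 → Z
S(18): 18+23=41≡15 → P
B(1): 1+23=24 → Y
M(12): 12+23=35≡9 → J
M(12): 12+23=35≡9 → J
X(23): 23+23=46≡20 → U
H(7): 7+23=30≡4 → E
N(13): 13+23=36≡10 → K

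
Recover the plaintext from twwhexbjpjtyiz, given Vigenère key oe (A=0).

fsidqtnfbffuuv

Repeat the key across the ciphertext: oeoeoeoeoeoeoe
t(19)−o(14): 5 → f
w(22)−e(4): 18 → s
w(22)−o(14): 8 → i
h(7)−e(4): 3 → d
e(4)−o(14): -10≡16 → q
x(23)−e(4): 19 → t
b(1)−o(14): -13≡13 → n
j(9)−e(4): 5 → f
p(15)−o(14): 1 → b
j(9)−e(4): 5 → f
t(19)−o(14): 5 → f
y(24)−e(4): 20 → u
i(8)−o(14): -6≡20 → u
z(25)−e(4): 21 → v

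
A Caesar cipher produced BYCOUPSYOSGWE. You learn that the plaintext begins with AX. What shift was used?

From the crib: B(1)−A(0)=1, so the shift is 1.

1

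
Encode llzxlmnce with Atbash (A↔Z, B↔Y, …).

ooaconmxv

l(11) → o(14)
l(11) → o(14)
z(25) → a(0)
x(23) → c(2)
l(11) → o(14)
m(12) → n(13)
n(13) → m(12)
c(2) → x(23)
e(4) → v(21)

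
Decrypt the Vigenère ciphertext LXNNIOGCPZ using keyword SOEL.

TJJCQACRXL

Repeat the key across the ciphertext: SOELSOELSO
L(11)−S(18): -7≡19 → T
X(23)−O(14): 9 → J
N(13)−E(4): 9 → J
N(13)−L(11): 2 → C
I(8)−S(18): -10≡16 → Q
O(14)−O(14): 0 → A
G(6)−E(4): 2 → C
C(2)−L(11): -9≡17 → R
P(15)−S(18): -3≡23 → X
Z(25)−O(14): 11 → L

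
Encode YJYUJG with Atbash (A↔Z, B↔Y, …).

BQBFQT

Y(24) → B(1)
J(9) → Q(16)
Y(24) → B(1)
U(20) → F(5)
J(9) → Q(16)
G(6) → T(19)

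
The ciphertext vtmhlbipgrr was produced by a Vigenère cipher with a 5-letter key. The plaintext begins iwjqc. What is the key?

Subtract each crib letter from the matching ciphertext letter (mod 26):
v(21)−i(8)=13 → n
t(19)−w(22)=-3≡23 → x
m(12)−j(9)=3 → d
h(7)−q(16)=-9≡17 → r
l(11)−c(2)=9 → j

nxdrj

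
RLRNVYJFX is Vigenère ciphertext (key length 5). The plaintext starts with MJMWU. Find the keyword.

Subtract each crib letter from the matching ciphertext letter (mod 26):
R(17)−M(12)=5 → F
L(11)−J(9)=2 → C
R(17)−M(12)=5 → F
N(13)−W(22)=-9≡17 → R
V(21)−U(20)=1 → B

FCFRB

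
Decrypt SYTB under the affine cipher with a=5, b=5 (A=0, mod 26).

NJIU

The inverse of 5 mod 26 is 21, since 5·21=105≡1. Apply D(y)=21·(y−5) mod 26:
S(18): 21·(18−5)=273≡13 → N
Y(24): 21·(24−5)=399≡9 → J
T(19): 21·(19−5)=294≡8 → I
B(1): 21·(1−5)=-84≡20 → U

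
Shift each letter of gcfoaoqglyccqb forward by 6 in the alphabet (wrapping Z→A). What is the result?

miluguwmreiiwh

g(6): 6+6=12 → m
c(2): 2+6=8 → i
f(5): 5+6=11 → l
o(14): 14+6=20 → u
a(0): 0+6=6 → g
o(14): 14+6=20 → u
q(16): 16+6=22 → w
g(6): 6+6=12 → m
l(11): 11+6=17 → r
y(24): 24+6=30≡4 → e
c(2): 2+6=8 → i
c(2): 2+6=8 → i
q(16): 16+6=22 → w
b(1): 1+6=7 → h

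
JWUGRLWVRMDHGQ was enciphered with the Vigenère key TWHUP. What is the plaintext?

QANMCSAOXXKLZW

Repeat the key across the ciphertext: TWHUPTWHUPTWHU
J(9)−T(19): -10≡16 → Q
W(22)−W(22): 0 → A
U(20)−H(7): 13 → N
G(6)−U(20): -14≡12 → M
R(17)−P(15): 2 → C
L(11)−T(19): -8≡18 → S
W(22)−W(22): 0 → A
V(21)−H(7): 14 → O
R(17)−U(20): -3≡23 → X
M(12)−P(15): -3≡23 → X
D(3)−T(19): -16≡10 → K
H(7)−W(22): -15≡11 → L
G(6)−H(7): -1≡25 → Z
Q(16)−U(20): -4≡22 → W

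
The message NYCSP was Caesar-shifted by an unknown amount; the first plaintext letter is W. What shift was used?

17

From the crib: N(13)−W(22)=-9≡17, so the shift is 17.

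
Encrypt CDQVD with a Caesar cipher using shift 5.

HIVAI

C(2): 2+5=7 → H
D(3): 3+5=8 → I
Q(16): 16+5=21 → V
V(21): 21+5=26≡0 → A
D(3): 3+5=8 → I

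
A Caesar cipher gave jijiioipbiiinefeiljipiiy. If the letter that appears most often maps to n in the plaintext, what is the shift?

21

The most frequent ciphertext letter is i (appears 11 times).
i is position 8; n is position 13.
Shift = -5≡21.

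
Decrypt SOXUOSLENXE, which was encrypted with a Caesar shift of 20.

S(18): 18−20=-2≡24 → Y
O(14): 14−20=-6≡20 → U
X(23): 23−20=3 → D
U(20): 20−20=0 → A
O(14): 14−20=-6≡20 → U
S(18): 18−20=-2≡24 → Y
L(11): 11−20=-9≡17 → R
E(4): 4−20=-16≡10 → K
N(13): 13−20=-7≡19 → T
X(23): 23−20=3 → D
E(4): 4−20=-16≡10 → K

YUDAUYRKTDK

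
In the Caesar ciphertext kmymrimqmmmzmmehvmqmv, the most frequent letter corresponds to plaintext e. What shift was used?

The most frequent ciphertext letter is m (appears 10 times).
m is position 12; e is position 4.
Shift = 8.

8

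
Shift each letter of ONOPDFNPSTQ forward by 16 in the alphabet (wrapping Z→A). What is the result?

O(14): 14+16=30≡4 → E
N(13): 13+16=29≡3 → D
O(14): 14+16=30≡4 → E
P(15): 15+16=31≡5 → F
D(3): 3+16=19 → T
F(5): 5+16=21 → V
N(13): 13+16=29≡3 → D
P(15): 15+16=31≡5 → F
S(18): 18+16=34≡8 → I
T(19): 19+16=35≡9 → J
Q(16): 16+16=32≡6 → G

EDEFTVDFIJG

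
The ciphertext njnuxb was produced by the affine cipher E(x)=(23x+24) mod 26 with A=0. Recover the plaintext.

The inverse of 23 mod 26 is 17, since 23·17=391≡1. Apply D(y)=17·(y−24) mod 26:
n(13): 17·(13−24)=-187≡21 → v
j(9): 17·(9−24)=-255≡5 → f
n(13): 17·(13−24)=-187≡21 → v
u(20): 17·(20−24)=-68≡10 → k
x(23): 17·(23−24)=-17≡9 → j
b(1): 17·(1−24)=-391≡25 → z

vfvkjz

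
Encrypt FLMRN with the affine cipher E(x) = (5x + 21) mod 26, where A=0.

F(5): 5·5+21=46≡20 → U
L(11): 5·11+21=76≡24 → Y
M(12): 5·12+21=81≡3 → D
R(17): 5·17+21=106≡2 → C
N(13): 5·13+21=86≡8 → I

UYDCI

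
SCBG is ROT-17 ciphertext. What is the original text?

S(18): 18−17=1 → B
C(2): 2−17=-15≡11 → L
B(1): 1−17=-16≡10 → K
G(6): 6−17=-11≡15 → P

BLKP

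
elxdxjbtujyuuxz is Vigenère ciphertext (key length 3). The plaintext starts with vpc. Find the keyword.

jwv

Subtract each crib letter from the matching ciphertext letter (mod 26):
e(4)−v(21)=-17≡9 → j
l(11)−p(15)=-4≡22 → w
x(23)−c(2)=21 → v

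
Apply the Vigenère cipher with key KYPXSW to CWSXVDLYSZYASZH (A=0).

MUHUNZVWHWQWCXW

Repeat the key across the message: KYPXSWKYPXSWKYP
C(2)+K(10): 12 → M
W(22)+Y(24): 46≡20 → U
S(18)+P(15): 33≡7 → H
X(23)+X(23): 46≡20 → U
V(21)+S(18): 39≡13 → N
D(3)+W(22): 25 → Z
L(11)+K(10): 21 → V
Y(24)+Y(24): 48≡22 → W
S(18)+P(15): 33≡7 → H
Z(25)+X(23): 48≡22 → W
Y(24)+S(18): 42≡16 → Q
A(0)+W(22): 22 → W
S(18)+K(10): 28≡2 → C
Z(25)+Y(24): 49≡23 → X
H(7)+P(15): 22 → W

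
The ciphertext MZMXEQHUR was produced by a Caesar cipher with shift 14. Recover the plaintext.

YLYJQCTGD

M(12): 12−14=-2≡24 → Y
Z(25): 25−14=11 → L
M(12): 12−14=-2≡24 → Y
X(23): 23−14=9 → J
E(4): 4−14=-10≡16 → Q
Q(16): 16−14=2 → C
H(7): 7−14=-7≡19 → T
U(20): 20−14=6 → G
R(17): 17−14=3 → D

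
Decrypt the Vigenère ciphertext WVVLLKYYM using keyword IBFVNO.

OUQQYWQXH

Repeat the key across the ciphertext: IBFVNOIBF
W(22)−I(8): 14 → O
V(21)−B(1): 20 → U
V(21)−F(5): 16 → Q
L(11)−V(21): -10≡16 → Q
L(11)−N(13): -2≡24 → Y
K(10)−O(14): -4≡22 → W
Y(24)−I(8): 16 → Q
Y(24)−B(1): 23 → X
M(12)−F(5): 7 → H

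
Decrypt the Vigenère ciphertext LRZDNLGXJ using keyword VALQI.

Repeat the key across the ciphertext: VALQIVALQ
L(11)−V(21): -10≡16 → Q
R(17)−A(0): 17 → R
Z(25)−L(11): 14 → O
D(3)−Q(16): -13≡13 → N
N(13)−I(8): 5 → F
L(11)−V(21): -10≡16 → Q
G(6)−A(0): 6 → G
X(23)−L(11): 12 → M
J(9)−Q(16): -7≡19 → T

QRONFQGMT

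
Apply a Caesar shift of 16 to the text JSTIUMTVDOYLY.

ZIJYKCJLTEOBO

J(9): 9+16=25 → Z
S(18): 18+16=34≡8 → I
T(19): 19+16=35≡9 → J
I(8): 8+16=24 → Y
U(20): 20+16=36≡10 → K
M(12): 12+16=28≡2 → C
T(19): 19+16=35≡9 → J
V(21): 21+16=37≡11 → L
D(3): 3+16=19 → T
O(14): 14+16=30≡4 → E
Y(24): 24+16=40≡14 → O
L(11): 11+16=27≡1 → B
Y(24): 24+16=40≡14 → O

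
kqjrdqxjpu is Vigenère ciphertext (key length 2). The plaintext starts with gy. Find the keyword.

Subtract each crib letter from the matching ciphertext letter (mod 26):
k(10)−g(6)=4 → e
q(16)−y(24)=-8≡18 → s

es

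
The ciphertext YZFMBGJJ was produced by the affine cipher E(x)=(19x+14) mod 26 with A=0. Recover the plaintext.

GRFENQXX

The inverse of 19 mod 26 is 11, since 19·11=209≡1. Apply D(y)=11·(y−14) mod 26:
Y(24): 11·(24−14)=110≡6 → G
Z(25): 11·(25−14)=121≡17 → R
F(5): 11·(5−14)=-99≡5 → F
M(12): 11·(12−14)=-22≡4 → E
B(1): 11·(1−14)=-143≡13 → N
G(6): 11·(6−14)=-88≡16 → Q
J(9): 11·(9−14)=-55≡23 → X
J(9): 11·(9−14)=-55≡23 → X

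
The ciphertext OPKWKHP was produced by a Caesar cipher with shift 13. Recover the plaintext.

O(14): 14−13=1 → B
P(15): 15−13=2 → C
K(10): 10−13=-3≡23 → X
W(22): 22−13=9 → J
K(10): 10−13=-3≡23 → X
H(7): 7−13=-6≡20 → U
P(15): 15−13=2 → C

BCXJXUC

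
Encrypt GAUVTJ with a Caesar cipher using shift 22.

CWQRPF

G(6): 6+22=28≡2 → C
A(0): 0+22=22 → W
U(20): 20+22=42≡16 → Q
V(21): 21+22=43≡17 → R
T(19): 19+22=41≡15 → P
J(9): 9+22=31≡5 → F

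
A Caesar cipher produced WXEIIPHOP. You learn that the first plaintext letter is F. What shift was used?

17

From the crib: W(22)−F(5)=17, so the shift is 17.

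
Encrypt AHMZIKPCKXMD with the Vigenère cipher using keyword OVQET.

Repeat the key across the message: OVQETOVQETOV
A(0)+O(14): 14 → O
H(7)+V(21): 28≡2 → C
M(12)+Q(16): 28≡2 → C
Z(25)+E(4): 29≡3 → D
I(8)+T(19): 27≡1 → B
K(10)+O(14): 24 → Y
P(15)+V(21): 36≡10 → K
C(2)+Q(16): 18 → S
K(10)+E(4): 14 → O
X(23)+T(19): 42≡16 → Q
M(12)+O(14): 26≡0 → A
D(3)+V(21): 24 → Y

OCCDBYKSOQAY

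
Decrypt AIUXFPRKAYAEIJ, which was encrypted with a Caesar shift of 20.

A(0): 0−20=-20≡6 → G
I(8): 8−20=-12≡14 → O
U(20): 20−20=0 → A
X(23): 23−20=3 → D
F(5): 5−20=-15≡11 → L
P(15): 15−20=-5≡21 → V
R(17): 17−20=-3≡23 → X
K(10): 10−20=-10≡16 → Q
A(0): 0−20=-20≡6 → G
Y(24): 24−20=4 → E
A(0): 0−20=-20≡6 → G
E(4): 4−20=-16≡10 → K
I(8): 8−20=-12≡14 → O
J(9): 9−20=-11≡15 → P

GOADLVXQGEGKOP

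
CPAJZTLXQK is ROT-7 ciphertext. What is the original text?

VITCSMEQJD

C(2): 2−7=-5≡21 → V
P(15): 15−7=8 → I
A(0): 0−7=-7≡19 → T
J(9): 9−7=2 → C
Z(25): 25−7=18 → S
T(19): 19−7=12 → M
L(11): 11−7=4 → E
X(23): 23−7=16 → Q
Q(16): 16−7=9 → J
K(10): 10−7=3 → D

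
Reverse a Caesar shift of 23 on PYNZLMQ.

P(15): 15−23=-8≡18 → S
Y(24): 24−23=1 → B
N(13): 13−23=-10≡16 → Q
Z(25): 25−23=2 → C
L(11): 11−23=-12≡14 → O
M(12): 12−23=-11≡15 → P
Q(16): 16−23=-7≡19 → T

SBQCOPT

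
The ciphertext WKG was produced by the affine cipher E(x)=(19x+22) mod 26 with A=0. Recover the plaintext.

The inverse of 19 mod 26 is 11, since 19·11=209≡1. Apply D(y)=11·(y−22) mod 26:
W(22): 11·(22−22)=0 → A
K(10): 11·(10−22)=-132≡24 → Y
G(6): 11·(6−22)=-176≡6 → G

AYG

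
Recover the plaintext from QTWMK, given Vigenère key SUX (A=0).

YZZUQ

Repeat the key across the ciphertext: SUXSU
Q(16)−S(18): -2≡24 → Y
T(19)−U(20): -1≡25 → Z
W(22)−X(23): -1≡25 → Z
M(12)−S(18): -6≡20 → U
K(10)−U(20): -10≡16 → Q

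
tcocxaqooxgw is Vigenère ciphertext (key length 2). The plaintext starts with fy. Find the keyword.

oe

Subtract each crib letter from the matching ciphertext letter (mod 26):
t(19)−f(5)=14 → o
c(2)−y(24)=-22≡4 → e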